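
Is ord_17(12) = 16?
Powers of 12 mod 17: 12^1≡12, 12^2≡8, 12^3≡11, 12^4≡13, 12^5≡3, 12^6≡2, 12^7≡7, 12^8≡16, 12^9≡5, 12^10≡9, 12^11≡6, 12^12≡4, 12^13≡14, 12^14≡15, 12^15≡10, 12^16≡1. First k with 12^k≡1 is k=16. Yes, ord_17(12) = 16.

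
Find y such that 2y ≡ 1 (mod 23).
Since 23 is prime, by Fermat 2^(-1) ≡ 2^{21} ≡ 12 (mod 23). Verify: 2 × 12 = 24 ≡ 1 (mod 23)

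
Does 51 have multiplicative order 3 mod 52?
Powers of 51 mod 52: 51^1≡51, 51^2≡1. Already 51^2≡1, so the order is 2 < 3. No, the actual order is 2.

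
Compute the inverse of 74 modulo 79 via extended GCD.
Extended GCD: 74(-16) + 79(15) = 1. So 74^(-1) ≡ -16 ≡ 63 mod 79. Verify: 74 × 63 = 4662 ≡ 1 mod 79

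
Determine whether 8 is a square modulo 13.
By Euler's criterion: 8^{6} ≡ 12 mod 13. Since this equals -1 (≡ 12), 8 is not a QR.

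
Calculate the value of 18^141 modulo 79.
Using Fermat: 18^{78} ≡ 1 (mod 79). 141 ≡ 63 (mod 78). So 18^{141} ≡ 18^{63} ≡ 10 (mod 79)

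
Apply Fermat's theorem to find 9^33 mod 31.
By Fermat: 9^{30} ≡ 1 mod 31. So 9^{33} = 9^{30} · 9^{3} ≡ 9^{3} ≡ 16 mod 31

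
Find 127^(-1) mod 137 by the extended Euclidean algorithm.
Extended GCD: 127(41) + 137(-38) = 1. So 127^(-1) ≡ 41 mod 137. Verify: 127 × 41 = 5207 ≡ 1 mod 137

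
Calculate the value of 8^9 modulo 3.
Using Fermat: 8^{2} ≡ 1 mod 3. 9 ≡ 1 mod 2. So 8^{9} ≡ 8^{1} ≡ 2 mod 3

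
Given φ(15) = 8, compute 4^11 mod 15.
By Euler: 4^{8} ≡ 1 mod 15 since gcd(4, 15) = 1. 11 = 1×8 + 3. So 4^{11} ≡ 4^{3} ≡ 4 mod 15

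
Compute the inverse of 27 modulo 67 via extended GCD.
Extended GCD: 27(5) + 67(-2) = 1. So 27^(-1) ≡ 5 mod 67. Verify: 27 × 5 = 135 ≡ 1 mod 67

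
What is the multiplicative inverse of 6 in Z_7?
Since 7 is prime, by Fermat 6^(-1) ≡ 6^{5} ≡ 6 (mod 7). Verify: 6 × 6 = 36 ≡ 1 (mod 7)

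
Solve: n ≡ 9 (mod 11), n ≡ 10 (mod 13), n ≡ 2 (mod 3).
M = 11 × 13 × 3 = 429. M₁ = 39, y₁ ≡ 2 (mod 11). M₂ = 33, y₂ ≡ 2 (mod 13). M₃ = 143, y₃ ≡ 2 (mod 3). n = 9×39×2 + 10×33×2 + 2×143×2 ≡ 218 (mod 429)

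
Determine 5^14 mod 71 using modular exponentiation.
By repeated squaring mod 71: 5^{1}≡5, 5^{2}≡25, 5^{4}≡57, 5^{8}≡54. Then 5^{14} = 5^{8+4+2} ≡ 54 × 57 × 25 ≡ 57 mod 71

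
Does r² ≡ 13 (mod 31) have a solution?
By Euler's criterion: 13^{15} ≡ 30 (mod 31). Since this equals -1 (≡ 30), 13 is not a QR.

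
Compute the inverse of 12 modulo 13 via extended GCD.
Extended GCD: 12(-1) + 13(1) = 1. So 12^(-1) ≡ -1 ≡ 12 mod 13. Verify: 12 × 12 = 144 ≡ 1 mod 13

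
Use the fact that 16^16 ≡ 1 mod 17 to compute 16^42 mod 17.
By Fermat: 16^{16} ≡ 1 mod 17. 42 = 2×16 + 10. So 16^{42} ≡ 16^{10} ≡ 1 mod 17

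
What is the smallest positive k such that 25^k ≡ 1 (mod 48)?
Powers of 25 mod 48: 25^1≡25, 25^2≡1. ord_48(25) = 2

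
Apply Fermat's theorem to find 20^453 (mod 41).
By Fermat: 20^{40} ≡ 1 (mod 41). 453 ≡ 13 (mod 40). So 20^{453} ≡ 20^{13} ≡ 36 (mod 41)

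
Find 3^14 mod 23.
By repeated squaring mod 23: 3^{1}≡3, 3^{2}≡9, 3^{4}≡12, 3^{8}≡6. Then 3^{14} = 3^{8+4+2} ≡ 6 × 12 × 9 ≡ 4 mod 23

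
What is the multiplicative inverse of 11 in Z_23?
Since 23 is prime, by Fermat 11^(-1) ≡ 11^{21} ≡ 21 (mod 23). Verify: 11 × 21 = 231 ≡ 1 (mod 23)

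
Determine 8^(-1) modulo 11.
Since 11 is prime, by Fermat 8^(-1) ≡ 8^{9} ≡ 7 mod 11. Verify: 8 × 7 = 56 ≡ 1 mod 11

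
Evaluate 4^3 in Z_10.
4^{3} = 64 ≡ 4 (mod 10)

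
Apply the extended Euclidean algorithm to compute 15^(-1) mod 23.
Extended GCD: 15(-3) + 23(2) = 1. So 15^(-1) ≡ -3 ≡ 20 (mod 23). Verify: 15 × 20 = 300 ≡ 1 (mod 23)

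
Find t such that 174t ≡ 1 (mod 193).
Since 193 is prime, by Fermat 174^(-1) ≡ 174^{191} ≡ 132 (mod 193). Verify: 174 × 132 = 22968 ≡ 1 (mod 193)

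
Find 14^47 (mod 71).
By repeated squaring (mod 71): 14^{1}≡14, 14^{2}≡54, 14^{4}≡5, 14^{8}≡25, 14^{16}≡57, 14^{32}≡54. Then 14^{47} = 14^{32+8+4+2+1} ≡ 54 × 25 × 5 × 54 × 14 ≡ 17 (mod 71)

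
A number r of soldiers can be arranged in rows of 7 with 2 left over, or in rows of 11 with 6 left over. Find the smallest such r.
M = 7 × 11 = 77. M₁ = 11, y₁ ≡ 2 (mod 7). M₂ = 7, y₂ ≡ 8 (mod 11). r = 2×11×2 + 6×7×8 ≡ 72 (mod 77)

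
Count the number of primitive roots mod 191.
Number of primitive roots mod 191 = φ(p-1) = φ(190) = 72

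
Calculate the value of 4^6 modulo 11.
By repeated squaring mod 11: 4^{1}≡4, 4^{2}≡5, 4^{4}≡3. Then 4^{6} = 4^{4+2} ≡ 3 × 5 ≡ 4 mod 11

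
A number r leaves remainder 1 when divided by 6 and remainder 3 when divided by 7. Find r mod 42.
M = 6 × 7 = 42. M₁ = 7, y₁ ≡ 1 mod 6. M₂ = 6, y₂ ≡ 6 mod 7. r = 1×7×1 + 3×6×6 ≡ 31 mod 42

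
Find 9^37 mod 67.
By repeated squaring mod 67: 9^{1}≡9, 9^{2}≡14, 9^{4}≡62, 9^{8}≡25, 9^{16}≡22, 9^{32}≡15. Then 9^{37} = 9^{32+4+1} ≡ 15 × 62 × 9 ≡ 62 mod 67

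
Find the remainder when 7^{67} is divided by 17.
By Fermat: 7^{16} ≡ 1 (mod 17). 67 = 4×16 + 3. So 7^{67} ≡ 7^{3} ≡ 3 (mod 17)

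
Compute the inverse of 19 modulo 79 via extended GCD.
Extended GCD: 19(25) + 79(-6) = 1. So 19^(-1) ≡ 25 mod 79. Verify: 19 × 25 = 475 ≡ 1 mod 79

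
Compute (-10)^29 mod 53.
By repeated squaring mod 53: (-10)^{1}≡43, (-10)^{2}≡47, (-10)^{4}≡36, (-10)^{8}≡24, (-10)^{16}≡46. Then (-10)^{29} = (-10)^{16+8+4+1} ≡ 46 × 24 × 36 × 43 ≡ 7 mod 53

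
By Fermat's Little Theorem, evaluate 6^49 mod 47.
By Fermat: 6^{46} ≡ 1 (mod 47). So 6^{49} = 6^{46} · 6^{3} ≡ 6^{3} ≡ 28 (mod 47)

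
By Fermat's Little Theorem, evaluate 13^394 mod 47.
By Fermat: 13^{46} ≡ 1 (mod 47). 394 ≡ 26 (mod 46). So 13^{394} ≡ 13^{26} ≡ 12 (mod 47)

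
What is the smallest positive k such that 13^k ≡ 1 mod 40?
Powers of 13 mod 40: 13^1≡13, 13^2≡9, 13^3≡37, 13^4≡1. So the order of 13 is 4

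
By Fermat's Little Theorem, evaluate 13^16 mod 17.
By Fermat's Little Theorem, 13^{16} ≡ 1 mod 17 since 17 is prime and gcd(13, 17) = 1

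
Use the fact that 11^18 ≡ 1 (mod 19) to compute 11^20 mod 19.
By Fermat: 11^{18} ≡ 1 (mod 19). So 11^{20} = 11^{18} · 11^{2} ≡ 11^{2} ≡ 7 (mod 19)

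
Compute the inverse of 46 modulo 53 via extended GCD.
Extended GCD: 46(15) + 53(-13) = 1. So 46^(-1) ≡ 15 mod 53. Verify: 46 × 15 = 690 ≡ 1 mod 53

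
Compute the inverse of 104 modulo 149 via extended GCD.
Extended GCD: 104(-53) + 149(37) = 1. So 104^(-1) ≡ -53 ≡ 96 (mod 149). Verify: 104 × 96 = 9984 ≡ 1 (mod 149)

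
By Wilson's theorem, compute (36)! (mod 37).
By Wilson's theorem, (36)! ≡ -1 ≡ 36 (mod 37)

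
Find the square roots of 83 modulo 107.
The square roots of 83 mod 107 are 61 and 46. Verify: 61² = 3721 ≡ 83 mod 107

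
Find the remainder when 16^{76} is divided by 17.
By Fermat: 16^{16} ≡ 1 (mod 17). 76 = 4×16 + 12. So 16^{76} ≡ 16^{12} ≡ 1 (mod 17)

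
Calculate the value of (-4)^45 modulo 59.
By repeated squaring (mod 59): (-4)^{1}≡55, (-4)^{2}≡16, (-4)^{4}≡20, (-4)^{8}≡46, (-4)^{16}≡51, (-4)^{32}≡5. Then (-4)^{45} = (-4)^{32+8+4+1} ≡ 5 × 46 × 20 × 55 ≡ 8 (mod 59)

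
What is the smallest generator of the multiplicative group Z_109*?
g = 6. Powers: [6, 36, 107, 97, 37, 4, 24, 35, ...] generates all 108 non-zero residues.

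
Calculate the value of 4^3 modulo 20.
4^{3} = 64 ≡ 4 (mod 20)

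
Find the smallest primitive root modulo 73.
g = 5. Powers: [5, 25, 52, 41, 59, 3, ...] generates all 72 non-zero residues.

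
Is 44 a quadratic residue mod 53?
By Euler's criterion: 44^{26} ≡ 1 (mod 53). Since this equals 1, 44 is a QR.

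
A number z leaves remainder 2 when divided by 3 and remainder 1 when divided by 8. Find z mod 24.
M = 3 × 8 = 24. M₁ = 8, y₁ ≡ 2 mod 3. M₂ = 3, y₂ ≡ 3 mod 8. z = 2×8×2 + 1×3×3 ≡ 17 mod 24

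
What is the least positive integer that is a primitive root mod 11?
g = 2. For each prime q|10: 2^{5}≡10, 2^{2}≡4, none ≡ 1, so ord_11(2) = 10 and 2 is a primitive root.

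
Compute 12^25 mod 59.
By repeated squaring (mod 59): 12^{1}≡12, 12^{2}≡26, 12^{4}≡27, 12^{8}≡21, 12^{16}≡28. Then 12^{25} = 12^{16+8+1} ≡ 28 × 21 × 12 ≡ 35 (mod 59)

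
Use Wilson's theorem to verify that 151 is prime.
(150)! mod 151 = 150. Since this equals -1 mod 151, Wilson confirms 151 is prime.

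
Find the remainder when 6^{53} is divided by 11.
By Fermat: 6^{10} ≡ 1 (mod 11). 53 = 5×10 + 3. So 6^{53} ≡ 6^{3} ≡ 7 (mod 11)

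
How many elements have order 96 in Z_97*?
Number of primitive roots mod 97 = φ(p-1) = φ(96) = 32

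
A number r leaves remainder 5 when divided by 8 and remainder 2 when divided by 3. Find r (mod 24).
M = 8 × 3 = 24. M₁ = 3, y₁ ≡ 3 (mod 8). M₂ = 8, y₂ ≡ 2 (mod 3). r = 5×3×3 + 2×8×2 ≡ 5 (mod 24)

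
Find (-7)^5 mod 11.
By repeated squaring mod 11: (-7)^{1}≡4, (-7)^{2}≡5, (-7)^{4}≡3. Then (-7)^{5} = (-7)^{4+1} ≡ 3 × 4 ≡ 1 mod 11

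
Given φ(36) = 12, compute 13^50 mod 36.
By Euler: 13^{12} ≡ 1 mod 36 since gcd(13, 36) = 1. 50 = 4×12 + 2. So 13^{50} ≡ 13^{2} ≡ 25 mod 36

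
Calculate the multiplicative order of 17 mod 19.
Powers of 17 mod 19: 17^1≡17, 17^2≡4, 17^3≡11, 17^4≡16, 17^5≡6, 17^6≡7, 17^7≡5, 17^8≡9, 17^9≡1. So the order of 17 is 9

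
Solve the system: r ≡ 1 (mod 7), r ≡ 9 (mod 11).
M = 7 × 11 = 77. M₁ = 11, y₁ ≡ 2 (mod 7). M₂ = 7, y₂ ≡ 8 (mod 11). r = 1×11×2 + 9×7×8 ≡ 64 (mod 77)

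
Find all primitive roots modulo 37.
There are φ(36) = 12 primitive roots mod 37: {2, 5, 13, 15, 17, 18, 19, 20, 22, 24, 32, 35}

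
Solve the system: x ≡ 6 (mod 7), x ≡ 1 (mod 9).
M = 7 × 9 = 63. M₁ = 9, y₁ ≡ 4 (mod 7). M₂ = 7, y₂ ≡ 4 (mod 9). x = 6×9×4 + 1×7×4 ≡ 55 (mod 63)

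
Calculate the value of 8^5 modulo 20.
By repeated squaring mod 20: 8^{1}≡8, 8^{2}≡4, 8^{4}≡16. Then 8^{5} = 8^{4+1} ≡ 16 × 8 ≡ 8 mod 20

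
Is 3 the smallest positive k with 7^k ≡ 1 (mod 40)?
Powers of 7 mod 40: 7^1≡7, 7^2≡9, 7^3≡23, 7^4≡1. 7^3≡23≢1, so ord ≠ 3. No, the actual order is 4.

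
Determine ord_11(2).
Powers of 2 mod 11: 2^1≡2, 2^2≡4, 2^3≡8, 2^4≡5, 2^5≡10, 2^6≡9, 2^7≡7, 2^8≡3, 2^9≡6, 2^10≡1. So the order of 2 is 10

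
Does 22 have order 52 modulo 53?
ord_53(22) divides 52. For each prime q|52: 22^{26}≡52, 22^{4}≡49, none ≡ 1. So 22 has order 52 and is a primitive root mod 53.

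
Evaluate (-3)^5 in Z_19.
By repeated squaring (mod 19): (-3)^{1}≡16, (-3)^{2}≡9, (-3)^{4}≡5. Then (-3)^{5} = (-3)^{4+1} ≡ 5 × 16 ≡ 4 (mod 19)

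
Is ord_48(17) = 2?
Powers of 17 mod 48: 17^1≡17, 17^2≡1. First k with 17^k≡1 is k=2. Yes, ord_48(17) = 2.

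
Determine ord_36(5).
Powers of 5 mod 36: 5^1≡5, 5^2≡25, 5^3≡17, 5^4≡13, 5^5≡29, 5^6≡1. ord_36(5) = 6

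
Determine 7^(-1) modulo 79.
Since 79 is prime, by Fermat 7^(-1) ≡ 7^{77} ≡ 34 (mod 79). Verify: 7 × 34 = 238 ≡ 1 (mod 79)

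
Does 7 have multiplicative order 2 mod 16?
Powers of 7 mod 16: 7^1≡7, 7^2≡1. First k with 7^k≡1 is k=2. Yes, ord_16(7) = 2.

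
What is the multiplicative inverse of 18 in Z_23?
Since 23 is prime, by Fermat 18^(-1) ≡ 18^{21} ≡ 9 (mod 23). Verify: 18 × 9 = 162 ≡ 1 (mod 23)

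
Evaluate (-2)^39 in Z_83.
By repeated squaring (mod 83): (-2)^{1}≡81, (-2)^{2}≡4, (-2)^{4}≡16, (-2)^{8}≡7, (-2)^{16}≡49, (-2)^{32}≡77. Then (-2)^{39} = (-2)^{32+4+2+1} ≡ 77 × 16 × 4 × 81 ≡ 21 (mod 83)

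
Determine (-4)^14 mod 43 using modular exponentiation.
By repeated squaring mod 43: (-4)^{1}≡39, (-4)^{2}≡16, (-4)^{4}≡41, (-4)^{8}≡4. Then (-4)^{14} = (-4)^{8+4+2} ≡ 4 × 41 × 16 ≡ 1 mod 43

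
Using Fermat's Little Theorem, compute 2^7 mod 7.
By Fermat: 2^{6} ≡ 1 mod 7. So 2^{7} = 2^{6} · 2^{1} ≡ 2^{1} ≡ 2 mod 7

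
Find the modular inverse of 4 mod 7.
Since 7 is prime, by Fermat 4^(-1) ≡ 4^{5} ≡ 2 mod 7. Verify: 4 × 2 = 8 ≡ 1 mod 7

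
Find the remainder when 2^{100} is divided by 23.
By Fermat: 2^{22} ≡ 1 (mod 23). 100 = 4×22 + 12. So 2^{100} ≡ 2^{12} ≡ 2 (mod 23)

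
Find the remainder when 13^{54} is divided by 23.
By Fermat: 13^{22} ≡ 1 mod 23. 54 = 2×22 + 10. So 13^{54} ≡ 13^{10} ≡ 16 mod 23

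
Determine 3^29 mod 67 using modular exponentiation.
By repeated squaring (mod 67): 3^{1}≡3, 3^{2}≡9, 3^{4}≡14, 3^{8}≡62, 3^{16}≡25. Then 3^{29} = 3^{16+8+4+1} ≡ 25 × 62 × 14 × 3 ≡ 43 (mod 67)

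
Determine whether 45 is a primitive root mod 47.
ord_47(45) divides 46. For each prime q|46: 45^{23}≡46, 45^{2}≡4, none ≡ 1. So 45 has order 46 and is a primitive root mod 47.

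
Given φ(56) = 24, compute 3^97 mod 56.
By Euler: 3^{24} ≡ 1 (mod 56) since gcd(3, 56) = 1. 97 = 4×24 + 1. So 3^{97} ≡ 3^{1} ≡ 3 (mod 56)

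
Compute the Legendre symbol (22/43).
(22/43) = 22^{21} mod 43 = -1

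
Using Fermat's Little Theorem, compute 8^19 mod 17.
By Fermat: 8^{16} ≡ 1 (mod 17). So 8^{19} = 8^{16} · 8^{3} ≡ 8^{3} ≡ 2 (mod 17)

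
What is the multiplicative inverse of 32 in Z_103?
Since 103 is prime, by Fermat 32^(-1) ≡ 32^{101} ≡ 29 mod 103. Verify: 32 × 29 = 928 ≡ 1 mod 103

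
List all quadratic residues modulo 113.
Quadratic residues modulo 113: {1, 2, 4, 7, 8, 9, 11, 13, 14, 15, 16, 18, 22, 25, 26, 28, 30, 31, 32, 36, 41, 44, 49, 50, 51, 52, 53, 56, 57, 60, 61, 62, 63, 64, 69, 72, 77, 81, 82, 83, 85, 87, 88, 91, 95, 97, 98, 99, 100, 102, 104, 105, 106, 109, 111, 112}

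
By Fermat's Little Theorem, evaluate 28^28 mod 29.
By Fermat's Little Theorem, 28^{28} ≡ 1 mod 29 since 29 is prime and gcd(28, 29) = 1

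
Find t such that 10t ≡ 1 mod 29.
Since 29 is prime, by Fermat 10^(-1) ≡ 10^{27} ≡ 3 mod 29. Verify: 10 × 3 = 30 ≡ 1 mod 29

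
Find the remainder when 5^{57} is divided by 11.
By Fermat: 5^{10} ≡ 1 mod 11. 57 = 5×10 + 7. So 5^{57} ≡ 5^{7} ≡ 3 mod 11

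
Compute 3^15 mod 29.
By repeated squaring (mod 29): 3^{1}≡3, 3^{2}≡9, 3^{4}≡23, 3^{8}≡7. Then 3^{15} = 3^{8+4+2+1} ≡ 7 × 23 × 9 × 3 ≡ 26 (mod 29)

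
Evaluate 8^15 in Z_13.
Using Fermat: 8^{12} ≡ 1 (mod 13). 15 ≡ 3 (mod 12). So 8^{15} ≡ 8^{3} ≡ 5 (mod 13)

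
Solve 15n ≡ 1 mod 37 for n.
Since 37 is prime, by Fermat 15^(-1) ≡ 15^{35} ≡ 5 mod 37. Verify: 15 × 5 = 75 ≡ 1 mod 37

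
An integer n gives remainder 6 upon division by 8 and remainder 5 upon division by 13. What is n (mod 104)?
M = 8 × 13 = 104. M₁ = 13, y₁ ≡ 5 (mod 8). M₂ = 8, y₂ ≡ 5 (mod 13). n = 6×13×5 + 5×8×5 ≡ 70 (mod 104)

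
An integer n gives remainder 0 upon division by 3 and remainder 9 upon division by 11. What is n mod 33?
M = 3 × 11 = 33. M₁ = 11, y₁ ≡ 2 mod 3. M₂ = 3, y₂ ≡ 4 mod 11. n = 0×11×2 + 9×3×4 ≡ 9 mod 33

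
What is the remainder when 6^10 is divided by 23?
By repeated squaring (mod 23): 6^{1}≡6, 6^{2}≡13, 6^{4}≡8, 6^{8}≡18. Then 6^{10} = 6^{8+2} ≡ 18 × 13 ≡ 4 (mod 23)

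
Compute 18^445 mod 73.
Using Fermat: 18^{72} ≡ 1 mod 73. 445 ≡ 13 mod 72. So 18^{445} ≡ 18^{13} ≡ 71 mod 73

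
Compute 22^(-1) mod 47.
Since 47 is prime, by Fermat 22^(-1) ≡ 22^{45} ≡ 15 mod 47. Verify: 22 × 15 = 330 ≡ 1 mod 47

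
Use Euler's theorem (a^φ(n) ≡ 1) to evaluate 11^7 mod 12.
By Euler: 11^{4} ≡ 1 mod 12 since gcd(11, 12) = 1. 7 = 1×4 + 3. So 11^{7} ≡ 11^{3} ≡ 11 mod 12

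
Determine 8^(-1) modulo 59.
Since 59 is prime, by Fermat 8^(-1) ≡ 8^{57} ≡ 37 mod 59. Verify: 8 × 37 = 296 ≡ 1 mod 59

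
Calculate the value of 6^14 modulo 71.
By repeated squaring (mod 71): 6^{1}≡6, 6^{2}≡36, 6^{4}≡18, 6^{8}≡40. Then 6^{14} = 6^{8+4+2} ≡ 40 × 18 × 36 ≡ 5 (mod 71)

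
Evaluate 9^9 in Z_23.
By repeated squaring (mod 23): 9^{1}≡9, 9^{2}≡12, 9^{4}≡6, 9^{8}≡13. Then 9^{9} = 9^{8+1} ≡ 13 × 9 ≡ 2 (mod 23)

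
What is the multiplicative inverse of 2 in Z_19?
Since 19 is prime, by Fermat 2^(-1) ≡ 2^{17} ≡ 10 mod 19. Verify: 2 × 10 = 20 ≡ 1 mod 19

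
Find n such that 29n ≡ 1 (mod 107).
Since 107 is prime, by Fermat 29^(-1) ≡ 29^{105} ≡ 48 (mod 107). Verify: 29 × 48 = 1392 ≡ 1 (mod 107)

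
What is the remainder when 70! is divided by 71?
By Wilson's theorem, (70)! ≡ -1 ≡ 70 (mod 71)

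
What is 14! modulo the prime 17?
(16)! = (14)! × (15) × (16) ≡ -1 mod 17. So (14)! ≡ -1 × [(16)(15)]^(-1) ≡ 8 mod 17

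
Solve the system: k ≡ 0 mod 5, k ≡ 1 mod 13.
M = 5 × 13 = 65. M₁ = 13, y₁ ≡ 2 mod 5. M₂ = 5, y₂ ≡ 8 mod 13. k = 0×13×2 + 1×5×8 ≡ 40 mod 65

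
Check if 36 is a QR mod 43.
By Euler's criterion: 36^{21} ≡ 1 mod 43. Since this equals 1, 36 is a QR.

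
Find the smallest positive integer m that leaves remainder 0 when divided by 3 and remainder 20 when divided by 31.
M = 3 × 31 = 93. M₁ = 31, y₁ ≡ 1 mod 3. M₂ = 3, y₂ ≡ 21 mod 31. m = 0×31×1 + 20×3×21 ≡ 51 mod 93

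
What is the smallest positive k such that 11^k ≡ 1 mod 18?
Powers of 11 mod 18: 11^1≡11, 11^2≡13, 11^3≡17, 11^4≡7, 11^5≡5, 11^6≡1. ord_18(11) = 6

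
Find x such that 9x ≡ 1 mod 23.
Since 23 is prime, by Fermat 9^(-1) ≡ 9^{21} ≡ 18 mod 23. Verify: 9 × 18 = 162 ≡ 1 mod 23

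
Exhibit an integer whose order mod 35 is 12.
2 has order 12 mod 35 since 2^{12} ≡ 1 mod 35 and no smaller power works.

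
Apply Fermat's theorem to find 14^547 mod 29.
By Fermat: 14^{28} ≡ 1 mod 29. 547 ≡ 15 mod 28. So 14^{547} ≡ 14^{15} ≡ 15 mod 29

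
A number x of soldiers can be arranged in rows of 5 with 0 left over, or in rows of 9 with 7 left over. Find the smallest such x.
M = 5 × 9 = 45. M₁ = 9, y₁ ≡ 4 (mod 5). M₂ = 5, y₂ ≡ 2 (mod 9). x = 0×9×4 + 7×5×2 ≡ 25 (mod 45)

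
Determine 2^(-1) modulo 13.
Since 13 is prime, by Fermat 2^(-1) ≡ 2^{11} ≡ 7 mod 13. Verify: 2 × 7 = 14 ≡ 1 mod 13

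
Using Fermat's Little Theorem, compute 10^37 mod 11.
By Fermat: 10^{10} ≡ 1 (mod 11). 37 = 3×10 + 7. So 10^{37} ≡ 10^{7} ≡ 10 (mod 11)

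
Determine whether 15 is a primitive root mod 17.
15^{8} ≡ 1 (mod 17) and 8 < 16, so ord_17(15) = 8 ≠ 16 and 15 is not a primitive root.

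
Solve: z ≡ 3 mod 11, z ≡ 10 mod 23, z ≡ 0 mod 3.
M = 11 × 23 × 3 = 759. M₁ = 69, y₁ ≡ 4 mod 11. M₂ = 33, y₂ ≡ 7 mod 23. M₃ = 253, y₃ ≡ 1 mod 3. z = 3×69×4 + 10×33×7 + 0×253×1 ≡ 102 mod 759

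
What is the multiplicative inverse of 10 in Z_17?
Since 17 is prime, by Fermat 10^(-1) ≡ 10^{15} ≡ 12 mod 17. Verify: 10 × 12 = 120 ≡ 1 mod 17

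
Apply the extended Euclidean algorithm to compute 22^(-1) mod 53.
Extended GCD: 22(-12) + 53(5) = 1. So 22^(-1) ≡ -12 ≡ 41 mod 53. Verify: 22 × 41 = 902 ≡ 1 mod 53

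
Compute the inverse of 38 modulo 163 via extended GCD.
Extended GCD: 38(-30) + 163(7) = 1. So 38^(-1) ≡ -30 ≡ 133 (mod 163). Verify: 38 × 133 = 5054 ≡ 1 (mod 163)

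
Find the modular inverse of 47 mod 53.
Since 53 is prime, by Fermat 47^(-1) ≡ 47^{51} ≡ 44 mod 53. Verify: 47 × 44 = 2068 ≡ 1 mod 53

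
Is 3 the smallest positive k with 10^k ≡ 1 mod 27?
Powers of 10 mod 27: 10^1≡10, 10^2≡19, 10^3≡1. First k with 10^k≡1 is k=3. Yes, ord_27(10) = 3.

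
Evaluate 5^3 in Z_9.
5^{3} = 125 ≡ 8 mod 9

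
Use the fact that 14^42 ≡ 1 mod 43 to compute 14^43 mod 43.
By Fermat: 14^{42} ≡ 1 mod 43. So 14^{43} = 14^{42} · 14^{1} ≡ 14^{1} ≡ 14 mod 43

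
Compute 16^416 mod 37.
Using Fermat: 16^{36} ≡ 1 (mod 37). 416 ≡ 20 (mod 36). So 16^{416} ≡ 16^{20} ≡ 34 (mod 37)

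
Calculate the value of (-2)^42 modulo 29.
Using Fermat: (-2)^{28} ≡ 1 mod 29. 42 ≡ 14 mod 28. So (-2)^{42} ≡ (-2)^{14} ≡ 28 mod 29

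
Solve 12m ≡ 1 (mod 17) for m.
Since 17 is prime, by Fermat 12^(-1) ≡ 12^{15} ≡ 10 (mod 17). Verify: 12 × 10 = 120 ≡ 1 (mod 17)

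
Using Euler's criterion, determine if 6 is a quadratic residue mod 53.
By Euler's criterion: 6^{26} ≡ 1 (mod 53). Since this equals 1, 6 is a QR.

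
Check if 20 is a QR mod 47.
By Euler's criterion: 20^{23} ≡ 46 mod 47. Since this equals -1 (≡ 46), 20 is not a QR.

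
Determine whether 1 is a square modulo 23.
By Euler's criterion: 1^{11} ≡ 1 (mod 23). Since this equals 1, 1 is a QR.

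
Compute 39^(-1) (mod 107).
Since 107 is prime, by Fermat 39^(-1) ≡ 39^{105} ≡ 11 (mod 107). Verify: 39 × 11 = 429 ≡ 1 (mod 107)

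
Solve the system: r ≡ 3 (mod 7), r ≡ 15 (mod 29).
M = 7 × 29 = 203. M₁ = 29, y₁ ≡ 1 (mod 7). M₂ = 7, y₂ ≡ 25 (mod 29). r = 3×29×1 + 15×7×25 ≡ 73 (mod 203)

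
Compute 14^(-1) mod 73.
Since 73 is prime, by Fermat 14^(-1) ≡ 14^{71} ≡ 47 mod 73. Verify: 14 × 47 = 658 ≡ 1 mod 73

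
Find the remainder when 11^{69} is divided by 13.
By Fermat: 11^{12} ≡ 1 mod 13. 69 = 5×12 + 9. So 11^{69} ≡ 11^{9} ≡ 8 mod 13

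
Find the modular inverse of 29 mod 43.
Since 43 is prime, by Fermat 29^(-1) ≡ 29^{41} ≡ 3 (mod 43). Verify: 29 × 3 = 87 ≡ 1 (mod 43)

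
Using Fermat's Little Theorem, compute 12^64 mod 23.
By Fermat: 12^{22} ≡ 1 (mod 23). 64 = 2×22 + 20. So 12^{64} ≡ 12^{20} ≡ 4 (mod 23)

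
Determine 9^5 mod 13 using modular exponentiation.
By repeated squaring (mod 13): 9^{1}≡9, 9^{2}≡3, 9^{4}≡9. Then 9^{5} = 9^{4+1} ≡ 9 × 9 ≡ 3 (mod 13)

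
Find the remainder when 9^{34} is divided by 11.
By Fermat: 9^{10} ≡ 1 (mod 11). 34 = 3×10 + 4. So 9^{34} ≡ 9^{4} ≡ 5 (mod 11)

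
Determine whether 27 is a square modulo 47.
By Euler's criterion: 27^{23} ≡ 1 mod 47. Since this equals 1, 27 is a QR.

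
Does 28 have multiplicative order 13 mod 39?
Powers of 28 mod 39: 28^1≡28, 28^2≡4, 28^3≡34, 28^4≡16, 28^5≡19, 28^6≡25, 28^7≡37, 28^8≡22, 28^9≡31, 28^10≡10, 28^11≡7, 28^12≡1. Already 28^12≡1, so the order is 12 < 13. No, the actual order is 12.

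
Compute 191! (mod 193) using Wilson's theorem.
(192)! = (191)! × (192) ≡ -1 (mod 193). So (191)! ≡ -1 × (192)^(-1) ≡ (-1)×(-1) = 1 (mod 193)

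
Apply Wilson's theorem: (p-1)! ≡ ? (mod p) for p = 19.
By Wilson's theorem, (18)! ≡ -1 ≡ 18 (mod 19)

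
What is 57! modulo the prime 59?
(58)! = (57)! × (58) ≡ -1 mod 59. So (57)! ≡ -1 × (58)^(-1) ≡ (-1)×(-1) = 1 mod 59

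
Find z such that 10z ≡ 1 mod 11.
Since 11 is prime, by Fermat 10^(-1) ≡ 10^{9} ≡ 10 mod 11. Verify: 10 × 10 = 100 ≡ 1 mod 11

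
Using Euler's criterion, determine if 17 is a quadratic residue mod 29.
By Euler's criterion: 17^{14} ≡ 28 mod 29. Since this equals -1 (≡ 28), 17 is not a QR.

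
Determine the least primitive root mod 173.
g = 2. Powers: [2, 4, 8, 16, 32, 64, 128, ...] generates all 172 non-zero residues.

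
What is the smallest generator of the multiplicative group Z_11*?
g = 2. Powers: [2, 4, 8, 5, 10, 9, 7, ...] generates all 10 non-zero residues.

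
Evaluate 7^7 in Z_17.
By repeated squaring mod 17: 7^{1}≡7, 7^{2}≡15, 7^{4}≡4. Then 7^{7} = 7^{4+2+1} ≡ 4 × 15 × 7 ≡ 12 mod 17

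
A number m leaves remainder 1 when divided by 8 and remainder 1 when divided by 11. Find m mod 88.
M = 8 × 11 = 88. M₁ = 11, y₁ ≡ 3 mod 8. M₂ = 8, y₂ ≡ 7 mod 11. m = 1×11×3 + 1×8×7 ≡ 1 mod 88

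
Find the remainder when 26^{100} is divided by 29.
By Fermat: 26^{28} ≡ 1 (mod 29). 100 = 3×28 + 16. So 26^{100} ≡ 26^{16} ≡ 20 (mod 29)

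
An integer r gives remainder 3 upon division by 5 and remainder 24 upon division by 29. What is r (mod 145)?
M = 5 × 29 = 145. M₁ = 29, y₁ ≡ 4 (mod 5). M₂ = 5, y₂ ≡ 6 (mod 29). r = 3×29×4 + 24×5×6 ≡ 53 (mod 145)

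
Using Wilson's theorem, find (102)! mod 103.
By Wilson's theorem, (102)! ≡ -1 ≡ 102 (mod 103)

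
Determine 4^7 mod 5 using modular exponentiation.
Using Fermat: 4^{4} ≡ 1 mod 5. 7 ≡ 3 mod 4. So 4^{7} ≡ 4^{3} ≡ 4 mod 5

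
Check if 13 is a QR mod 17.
By Euler's criterion: 13^{8} ≡ 1 (mod 17). Since this equals 1, 13 is a QR.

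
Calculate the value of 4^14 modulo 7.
Using Fermat: 4^{6} ≡ 1 mod 7. 14 ≡ 2 mod 6. So 4^{14} ≡ 4^{2} ≡ 2 mod 7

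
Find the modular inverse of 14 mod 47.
Since 47 is prime, by Fermat 14^(-1) ≡ 14^{45} ≡ 37 (mod 47). Verify: 14 × 37 = 518 ≡ 1 (mod 47)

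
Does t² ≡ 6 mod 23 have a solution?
By Euler's criterion: 6^{11} ≡ 1 mod 23. Since this equals 1, 6 is a QR.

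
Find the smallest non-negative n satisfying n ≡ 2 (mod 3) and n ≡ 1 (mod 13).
M = 3 × 13 = 39. M₁ = 13, y₁ ≡ 1 (mod 3). M₂ = 3, y₂ ≡ 9 (mod 13). n = 2×13×1 + 1×3×9 ≡ 14 (mod 39)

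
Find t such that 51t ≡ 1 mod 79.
Since 79 is prime, by Fermat 51^(-1) ≡ 51^{77} ≡ 31 mod 79. Verify: 51 × 31 = 1581 ≡ 1 mod 79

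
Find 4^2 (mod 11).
4^{2} = 16 ≡ 5 (mod 11)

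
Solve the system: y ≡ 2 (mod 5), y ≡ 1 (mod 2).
M = 5 × 2 = 10. M₁ = 2, y₁ ≡ 3 (mod 5). M₂ = 5, y₂ ≡ 1 (mod 2). y = 2×2×3 + 1×5×1 ≡ 7 (mod 10)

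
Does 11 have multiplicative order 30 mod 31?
Powers of 11 mod 31: 11^1≡11, 11^2≡28, 11^3≡29, 11^4≡9, 11^5≡6, 11^6≡4, 11^7≡13, 11^8≡19, 11^9≡23, 11^10≡5, 11^11≡24, 11^12≡16, 11^13≡21, 11^14≡14, 11^15≡30, 11^16≡20, 11^17≡3, 11^18≡2, 11^19≡22, 11^20≡25, 11^21≡27, 11^22≡18, 11^23≡12, 11^24≡8, 11^25≡26, 11^26≡7, 11^27≡15, 11^28≡10, 11^29≡17, 11^30≡1. First k with 11^k≡1 is k=30. Yes, ord_31(11) = 30.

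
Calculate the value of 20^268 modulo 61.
Using Fermat: 20^{60} ≡ 1 mod 61. 268 ≡ 28 mod 60. So 20^{268} ≡ 20^{28} ≡ 9 mod 61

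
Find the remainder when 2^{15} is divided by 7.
By Fermat: 2^{6} ≡ 1 (mod 7). 15 = 2×6 + 3. So 2^{15} ≡ 2^{3} ≡ 1 (mod 7)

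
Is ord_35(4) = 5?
Powers of 4 mod 35: 4^1≡4, 4^2≡16, 4^3≡29, 4^4≡11, 4^5≡9, 4^6≡1. 4^5≡9≢1, so ord ≠ 5. No, the actual order is 6.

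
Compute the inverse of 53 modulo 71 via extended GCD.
Extended GCD: 53(-4) + 71(3) = 1. So 53^(-1) ≡ -4 ≡ 67 (mod 71). Verify: 53 × 67 = 3551 ≡ 1 (mod 71)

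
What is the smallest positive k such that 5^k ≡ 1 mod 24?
Powers of 5 mod 24: 5^1≡5, 5^2≡1. So the order of 5 is 2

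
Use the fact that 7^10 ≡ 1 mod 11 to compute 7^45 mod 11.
By Fermat: 7^{10} ≡ 1 mod 11. 45 = 4×10 + 5. So 7^{45} ≡ 7^{5} ≡ 10 mod 11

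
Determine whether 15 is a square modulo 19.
By Euler's criterion: 15^{9} ≡ 18 mod 19. Since this equals -1 (≡ 18), 15 is not a QR.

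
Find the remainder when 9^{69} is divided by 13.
By Fermat: 9^{12} ≡ 1 (mod 13). 69 = 5×12 + 9. So 9^{69} ≡ 9^{9} ≡ 1 (mod 13)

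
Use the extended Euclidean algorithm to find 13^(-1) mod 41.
Extended GCD: 13(19) + 41(-6) = 1. So 13^(-1) ≡ 19 mod 41. Verify: 13 × 19 = 247 ≡ 1 mod 41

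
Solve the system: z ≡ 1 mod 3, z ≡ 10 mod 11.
M = 3 × 11 = 33. M₁ = 11, y₁ ≡ 2 mod 3. M₂ = 3, y₂ ≡ 4 mod 11. z = 1×11×2 + 10×3×4 ≡ 10 mod 33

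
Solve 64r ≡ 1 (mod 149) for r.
Since 149 is prime, by Fermat 64^(-1) ≡ 64^{147} ≡ 7 (mod 149). Verify: 64 × 7 = 448 ≡ 1 (mod 149)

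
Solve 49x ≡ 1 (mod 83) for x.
Since 83 is prime, by Fermat 49^(-1) ≡ 49^{81} ≡ 61 (mod 83). Verify: 49 × 61 = 2989 ≡ 1 (mod 83)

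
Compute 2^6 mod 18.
By repeated squaring mod 18: 2^{1}≡2, 2^{2}≡4, 2^{4}≡16. Then 2^{6} = 2^{4+2} ≡ 16 × 4 ≡ 10 mod 18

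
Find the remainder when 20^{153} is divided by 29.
By Fermat: 20^{28} ≡ 1 mod 29. 153 = 5×28 + 13. So 20^{153} ≡ 20^{13} ≡ 16 mod 29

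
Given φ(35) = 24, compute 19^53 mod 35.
By Euler: 19^{24} ≡ 1 (mod 35) since gcd(19, 35) = 1. 53 = 2×24 + 5. So 19^{53} ≡ 19^{5} ≡ 24 (mod 35)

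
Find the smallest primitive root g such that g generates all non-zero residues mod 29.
g = 2. For each prime q|28: 2^{14}≡28, 2^{4}≡16, none ≡ 1, so ord_29(2) = 28 and 2 is a primitive root.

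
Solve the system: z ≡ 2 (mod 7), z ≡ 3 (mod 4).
M = 7 × 4 = 28. M₁ = 4, y₁ ≡ 2 (mod 7). M₂ = 7, y₂ ≡ 3 (mod 4). z = 2×4×2 + 3×7×3 ≡ 23 (mod 28)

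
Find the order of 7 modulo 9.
Powers of 7 mod 9: 7^1≡7, 7^2≡4, 7^3≡1. So the order of 7 is 3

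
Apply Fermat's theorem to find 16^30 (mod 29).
By Fermat: 16^{28} ≡ 1 (mod 29). So 16^{30} = 16^{28} · 16^{2} ≡ 16^{2} ≡ 24 (mod 29)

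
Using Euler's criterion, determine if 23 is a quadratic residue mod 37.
By Euler's criterion: 23^{18} ≡ 36 (mod 37). Since this equals -1 (≡ 36), 23 is not a QR.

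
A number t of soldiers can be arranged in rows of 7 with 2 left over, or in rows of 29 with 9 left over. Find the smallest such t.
M = 7 × 29 = 203. M₁ = 29, y₁ ≡ 1 (mod 7). M₂ = 7, y₂ ≡ 25 (mod 29). t = 2×29×1 + 9×7×25 ≡ 9 (mod 203)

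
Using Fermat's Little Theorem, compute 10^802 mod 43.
By Fermat: 10^{42} ≡ 1 mod 43. 802 ≡ 4 mod 42. So 10^{802} ≡ 10^{4} ≡ 24 mod 43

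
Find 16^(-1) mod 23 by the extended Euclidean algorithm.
Extended GCD: 16(-10) + 23(7) = 1. So 16^(-1) ≡ -10 ≡ 13 mod 23. Verify: 16 × 13 = 208 ≡ 1 mod 23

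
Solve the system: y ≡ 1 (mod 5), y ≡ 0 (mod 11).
M = 5 × 11 = 55. M₁ = 11, y₁ ≡ 1 (mod 5). M₂ = 5, y₂ ≡ 9 (mod 11). y = 1×11×1 + 0×5×9 ≡ 11 (mod 55)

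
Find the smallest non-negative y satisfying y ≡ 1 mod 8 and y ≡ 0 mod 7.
M = 8 × 7 = 56. M₁ = 7, y₁ ≡ 7 mod 8. M₂ = 8, y₂ ≡ 1 mod 7. y = 1×7×7 + 0×8×1 ≡ 49 mod 56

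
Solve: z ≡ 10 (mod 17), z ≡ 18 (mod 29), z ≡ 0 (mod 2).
M = 17 × 29 × 2 = 986. M₁ = 58, y₁ ≡ 5 (mod 17). M₂ = 34, y₂ ≡ 6 (mod 29). M₃ = 493, y₃ ≡ 1 (mod 2). z = 10×58×5 + 18×34×6 + 0×493×1 ≡ 656 (mod 986)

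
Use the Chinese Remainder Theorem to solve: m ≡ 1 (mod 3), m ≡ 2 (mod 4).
M = 3 × 4 = 12. M₁ = 4, y₁ ≡ 1 (mod 3). M₂ = 3, y₂ ≡ 3 (mod 4). m = 1×4×1 + 2×3×3 ≡ 10 (mod 12)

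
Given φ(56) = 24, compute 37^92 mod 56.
By Euler: 37^{24} ≡ 1 (mod 56) since gcd(37, 56) = 1. 92 = 3×24 + 20. So 37^{92} ≡ 37^{20} ≡ 25 (mod 56)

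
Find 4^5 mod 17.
By repeated squaring mod 17: 4^{1}≡4, 4^{2}≡16, 4^{4}≡1. Then 4^{5} = 4^{4+1} ≡ 1 × 4 ≡ 4 mod 17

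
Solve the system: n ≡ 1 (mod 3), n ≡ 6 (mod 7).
M = 3 × 7 = 21. M₁ = 7, y₁ ≡ 1 (mod 3). M₂ = 3, y₂ ≡ 5 (mod 7). n = 1×7×1 + 6×3×5 ≡ 13 (mod 21)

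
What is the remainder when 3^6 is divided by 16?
By repeated squaring (mod 16): 3^{1}≡3, 3^{2}≡9, 3^{4}≡1. Then 3^{6} = 3^{4+2} ≡ 1 × 9 ≡ 9 (mod 16)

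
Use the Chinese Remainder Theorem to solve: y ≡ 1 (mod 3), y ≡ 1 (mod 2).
M = 3 × 2 = 6. M₁ = 2, y₁ ≡ 2 (mod 3). M₂ = 3, y₂ ≡ 1 (mod 2). y = 1×2×2 + 1×3×1 ≡ 1 (mod 6)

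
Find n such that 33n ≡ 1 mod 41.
Since 41 is prime, by Fermat 33^(-1) ≡ 33^{39} ≡ 5 mod 41. Verify: 33 × 5 = 165 ≡ 1 mod 41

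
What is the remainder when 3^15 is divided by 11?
Using Fermat: 3^{10} ≡ 1 (mod 11). 15 ≡ 5 (mod 10). So 3^{15} ≡ 3^{5} ≡ 1 (mod 11)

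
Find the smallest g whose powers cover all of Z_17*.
g = 3. Powers: [3, 9, 10, 13, 5, 15, 11, 16, 14, 8, ...] generates all 16 non-zero residues.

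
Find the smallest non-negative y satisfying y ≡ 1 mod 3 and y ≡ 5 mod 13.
M = 3 × 13 = 39. M₁ = 13, y₁ ≡ 1 mod 3. M₂ = 3, y₂ ≡ 9 mod 13. y = 1×13×1 + 5×3×9 ≡ 31 mod 39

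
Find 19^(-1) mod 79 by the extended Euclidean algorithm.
Extended GCD: 19(25) + 79(-6) = 1. So 19^(-1) ≡ 25 mod 79. Verify: 19 × 25 = 475 ≡ 1 mod 79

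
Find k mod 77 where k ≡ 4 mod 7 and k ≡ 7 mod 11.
M = 7 × 11 = 77. M₁ = 11, y₁ ≡ 2 mod 7. M₂ = 7, y₂ ≡ 8 mod 11. k = 4×11×2 + 7×7×8 ≡ 18 mod 77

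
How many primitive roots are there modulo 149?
Number of primitive roots mod 149 = φ(p-1) = φ(148) = 72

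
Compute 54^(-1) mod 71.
Since 71 is prime, by Fermat 54^(-1) ≡ 54^{69} ≡ 25 mod 71. Verify: 54 × 25 = 1350 ≡ 1 mod 71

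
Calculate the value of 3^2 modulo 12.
3^{2} = 9 ≡ 9 mod 12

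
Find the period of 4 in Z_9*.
Powers of 4 mod 9: 4^1≡4, 4^2≡7, 4^3≡1. So the order of 4 is 3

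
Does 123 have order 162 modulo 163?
123^{18} ≡ 1 (mod 163) and 18 < 162, so ord_163(123) = 18 ≠ 162 and 123 is not a primitive root.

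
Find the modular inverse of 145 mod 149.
Since 149 is prime, by Fermat 145^(-1) ≡ 145^{147} ≡ 37 (mod 149). Verify: 145 × 37 = 5365 ≡ 1 (mod 149)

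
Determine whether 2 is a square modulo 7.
By Euler's criterion: 2^{3} ≡ 1 (mod 7). Since this equals 1, 2 is a QR.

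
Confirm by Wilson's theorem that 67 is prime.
(66)! mod 67 = 66. Since this equals -1 (mod 67), Wilson confirms 67 is prime.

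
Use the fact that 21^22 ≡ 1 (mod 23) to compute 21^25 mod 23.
By Fermat: 21^{22} ≡ 1 (mod 23). So 21^{25} = 21^{22} · 21^{3} ≡ 21^{3} ≡ 15 (mod 23)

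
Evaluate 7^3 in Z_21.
7^{3} = 343 ≡ 7 mod 21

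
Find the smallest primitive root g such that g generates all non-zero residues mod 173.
g = 2. Powers: [2, 4, 8, 16, 32, 64, 128, 83, ...] generates all 172 non-zero residues.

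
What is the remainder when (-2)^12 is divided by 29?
By repeated squaring mod 29: (-2)^{1}≡27, (-2)^{2}≡4, (-2)^{4}≡16, (-2)^{8}≡24. Then (-2)^{12} = (-2)^{8+4} ≡ 24 × 16 ≡ 7 mod 29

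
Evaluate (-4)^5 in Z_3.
Using Fermat: (-4)^{2} ≡ 1 (mod 3). 5 ≡ 1 (mod 2). So (-4)^{5} ≡ (-4)^{1} ≡ 2 (mod 3)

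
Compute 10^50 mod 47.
Using Fermat: 10^{46} ≡ 1 mod 47. 50 ≡ 4 mod 46. So 10^{50} ≡ 10^{4} ≡ 36 mod 47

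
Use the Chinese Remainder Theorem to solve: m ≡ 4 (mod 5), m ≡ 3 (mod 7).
M = 5 × 7 = 35. M₁ = 7, y₁ ≡ 3 (mod 5). M₂ = 5, y₂ ≡ 3 (mod 7). m = 4×7×3 + 3×5×3 ≡ 24 (mod 35)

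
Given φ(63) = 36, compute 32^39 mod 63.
By Euler: 32^{36} ≡ 1 mod 63 since gcd(32, 63) = 1. 39 = 1×36 + 3. So 32^{39} ≡ 32^{3} ≡ 8 mod 63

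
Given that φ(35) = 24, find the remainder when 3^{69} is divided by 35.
By Euler: 3^{24} ≡ 1 (mod 35) since gcd(3, 35) = 1. 69 = 2×24 + 21. So 3^{69} ≡ 3^{21} ≡ 13 (mod 35)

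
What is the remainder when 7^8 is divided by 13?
By repeated squaring (mod 13): 7^{1}≡7, 7^{2}≡10, 7^{4}≡9, 7^{8}≡3. So 7^{8} ≡ 3 (mod 13)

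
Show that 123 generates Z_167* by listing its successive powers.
123^1, 123^2, ..., 123^{166} mod 167: [123, 99, 153, 115, 117, 29, 60, 32, 95, 162, 53, 6, 70, 93, 83, 22, 34, 7, 26, 25, 69, 137, 151, 36, 86, 57, 164, 132, 37, 42, 156, 150, 80, 154, 71, 49, 15, 8, 149, 124, 55, 85, 101, 65, 146, 89, 92, 127, 90, 48, 59, 76, 163, 9, 105, 56, 41, 33, 51, 94, 39, 121, 20, 122, 143, 54, 129, 2, 79, 31, 139, 63, 67, 58, 120, 64, 23, 157, 106, 12, 140, 19, 166, 44, 68, 14, 52, 50, 138, 107, 135, 72, 5, 114, 161, 97, 74, 84, 145, 133, 160, 141, 142, 98, 30, 16, 131, 81, 110, 3, 35, 130, 125, 11, 17, 87, 13, 96, 118, 152, 159, 18, 43, 112, 82, 66, 102, 21, 78, 75, 40, 77, 119, 108, 91, 4, 158, 62, 111, 126, 134, 116, 73, 128, 46, 147, 45, 24, 113, 38, 165, 88, 136, 28, 104, 100, 109, 47, 103, 144, 10, 61, 155, 27, 148, 1]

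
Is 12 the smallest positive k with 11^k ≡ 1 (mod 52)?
Powers of 11 mod 52: 11^1≡11, 11^2≡17, 11^3≡31, 11^4≡29, 11^5≡7, 11^6≡25, 11^7≡15, 11^8≡9, 11^9≡47, 11^10≡49, 11^11≡19, 11^12≡1. First k with 11^k≡1 is k=12. Yes, ord_52(11) = 12.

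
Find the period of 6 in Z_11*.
Powers of 6 mod 11: 6^1≡6, 6^2≡3, 6^3≡7, 6^4≡9, 6^5≡10, 6^6≡5, 6^7≡8, 6^8≡4, 6^9≡2, 6^10≡1. So the order of 6 is 10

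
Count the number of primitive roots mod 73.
A prime p has φ(p-1) primitive roots; here φ(72) = 24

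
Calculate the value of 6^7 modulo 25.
By repeated squaring mod 25: 6^{1}≡6, 6^{2}≡11, 6^{4}≡21. Then 6^{7} = 6^{4+2+1} ≡ 21 × 11 × 6 ≡ 11 mod 25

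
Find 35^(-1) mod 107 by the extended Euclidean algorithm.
Extended GCD: 35(52) + 107(-17) = 1. So 35^(-1) ≡ 52 mod 107. Verify: 35 × 52 = 1820 ≡ 1 mod 107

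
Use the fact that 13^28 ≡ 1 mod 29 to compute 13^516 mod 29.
By Fermat: 13^{28} ≡ 1 mod 29. 516 ≡ 12 mod 28. So 13^{516} ≡ 13^{12} ≡ 23 mod 29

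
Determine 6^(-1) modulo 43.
Since 43 is prime, by Fermat 6^(-1) ≡ 6^{41} ≡ 36 mod 43. Verify: 6 × 36 = 216 ≡ 1 mod 43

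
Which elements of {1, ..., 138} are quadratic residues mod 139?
Squares in Z_139*: {1, 4, 5, 6, 7, 9, 11, 13, 16, 20, 24, 25, 28, 29, 30, 31, 34, 35, 36, 37, 38, 41, 42, 44, 45, 46, 47, 49, 51, 52, 54, 55, 57, 63, 64, 65, 66, 67, 69, 71, 77, 78, 79, 80, 81, 83, 86, 89, 91, 96, 99, 100, 106, 107, 112, 113, 116, 117, 118, 120, 121, 122, 124, 125, 127, 129, 131, 136, 137}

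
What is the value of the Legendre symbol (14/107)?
(14/107) = 14^{53} mod 107 = 1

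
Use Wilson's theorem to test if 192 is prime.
(191)! mod 192 = 0. Since 0 ≢ -1 (mod 192), 192 is not prime.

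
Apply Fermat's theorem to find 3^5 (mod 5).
By Fermat: 3^{4} ≡ 1 (mod 5). So 3^{5} = 3^{4} · 3^{1} ≡ 3^{1} ≡ 3 (mod 5)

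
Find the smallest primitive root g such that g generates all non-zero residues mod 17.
g = 3. For each prime q|16: 3^{8}≡16, none ≡ 1, so ord_17(3) = 16 and 3 is a primitive root.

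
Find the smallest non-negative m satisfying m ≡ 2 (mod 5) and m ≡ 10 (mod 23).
M = 5 × 23 = 115. M₁ = 23, y₁ ≡ 2 (mod 5). M₂ = 5, y₂ ≡ 14 (mod 23). m = 2×23×2 + 10×5×14 ≡ 102 (mod 115)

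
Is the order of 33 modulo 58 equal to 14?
Powers of 33 mod 58: 33^1≡33, 33^2≡45, 33^3≡35, 33^4≡53, 33^5≡9, 33^6≡7, 33^7≡57, 33^8≡25, 33^9≡13, 33^10≡23, 33^11≡5, 33^12≡49, 33^13≡51, 33^14≡1. First k with 33^k≡1 is k=14. Yes, ord_58(33) = 14.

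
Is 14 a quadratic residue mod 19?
By Euler's criterion: 14^{9} ≡ 18 mod 19. Since this equals -1 (≡ 18), 14 is not a QR.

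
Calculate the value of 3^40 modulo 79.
By repeated squaring mod 79: 3^{1}≡3, 3^{2}≡9, 3^{4}≡2, 3^{8}≡4, 3^{16}≡16, 3^{32}≡19. Then 3^{40} = 3^{32+8} ≡ 19 × 4 ≡ 76 mod 79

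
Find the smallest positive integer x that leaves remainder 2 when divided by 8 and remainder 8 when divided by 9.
M = 8 × 9 = 72. M₁ = 9, y₁ ≡ 1 mod 8. M₂ = 8, y₂ ≡ 8 mod 9. x = 2×9×1 + 8×8×8 ≡ 26 mod 72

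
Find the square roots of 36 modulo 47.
The square roots of 36 mod 47 are 6 and 41. Verify: 6² = 36 ≡ 36 mod 47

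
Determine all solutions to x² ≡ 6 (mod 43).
The square roots of 6 mod 43 are 36 and 7. Verify: 36² = 1296 ≡ 6 (mod 43)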